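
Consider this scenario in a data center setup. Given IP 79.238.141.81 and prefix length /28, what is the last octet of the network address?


Given: IP = 79.238.141.81, prefix = /28
Subnet mask = 255.255.255.240
Last octet of IP: 81
Last octet of mask: 240
Network last octet = 81 AND 240 = 80

80


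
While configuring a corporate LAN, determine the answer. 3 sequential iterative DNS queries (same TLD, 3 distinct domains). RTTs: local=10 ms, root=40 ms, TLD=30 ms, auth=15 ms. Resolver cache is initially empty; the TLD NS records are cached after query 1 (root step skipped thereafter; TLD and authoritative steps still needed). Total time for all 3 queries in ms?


Lookup 1 (cold cache): local + root + TLD + auth = 10 + 40 + 30 + 15 = 95 ms
Lookups 2..3 (TLD NS cached -> skip root; new domain -> still ask TLD and auth): local + TLD + auth = 10 + 30 + 15 = 55 ms each
Remaining 2 lookups: 2 * 55 = 110 ms
Total = 95 + 110 = 205 ms

205


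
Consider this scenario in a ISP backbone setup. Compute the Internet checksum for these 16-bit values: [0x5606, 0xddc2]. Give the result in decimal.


Given words: [0x5606, 0xddc2]
Step 1: Sum all words
Raw sum = 22022 + 56770 = 78792
Step 2: Fold carry: (13256 + 1) = 13257
One's complement = ~13257 & 0xFFFF = 52278

52278


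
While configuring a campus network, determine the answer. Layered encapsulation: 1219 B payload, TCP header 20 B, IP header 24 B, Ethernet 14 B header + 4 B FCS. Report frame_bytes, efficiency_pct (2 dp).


TCP segment = 1219 + 20 = 1239 B
IP packet = 1239 + 24 = 1263 B
Ethernet frame = 1263 + 14 + 4 = 1281 B
Efficiency = app / frame = 1219 / 1281 = 0.951600 = 95.1600% -> 95.16% (2 dp)

1281, 95.16


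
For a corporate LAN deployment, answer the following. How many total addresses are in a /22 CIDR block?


Given: CIDR prefix /22
Host bits = 32 - 22 = 10
Total addresses = 2^10 = 1024

1024


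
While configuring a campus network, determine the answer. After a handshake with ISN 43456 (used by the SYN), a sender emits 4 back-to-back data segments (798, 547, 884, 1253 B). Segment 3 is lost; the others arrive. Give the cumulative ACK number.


SYN uses sequence number 43456; first data byte = ISN + 1 = 43457.
Segment 1: SEQ = 43457, len = 798 B, covers [43457, 44254]
Segment 2: SEQ = 44255, len = 547 B, covers [44255, 44801]
Segment 3: SEQ = 44802, len = 884 B, covers [44802, 45685] [LOST]
Segment 4: SEQ = 45686, len = 1253 B, covers [45686, 46938]
In-order data received: bytes [43457, 44801] (segments 1..2).
Segment 3 missing -> gap begins at byte 44802; later segments buffered out of order.
Cumulative ACK = next expected in-order byte = 43457 + 798 + 547 = 44802

44802


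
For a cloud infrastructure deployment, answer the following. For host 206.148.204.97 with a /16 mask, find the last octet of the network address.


Given: IP = 206.148.204.97, prefix = /16
Subnet mask = 255.255.0.0
Last octet of IP: 97
Last octet of mask: 0
Network last octet = 97 AND 0 = 0

0


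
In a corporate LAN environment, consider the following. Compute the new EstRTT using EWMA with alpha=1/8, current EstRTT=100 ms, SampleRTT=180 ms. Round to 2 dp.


Given: EstRTT = 100 ms, SampleRTT = 180 ms, alpha = 1/8
New EstRTT = (1 - alpha) * EstRTT + alpha * SampleRTT
(7/8) * 100 = 87.5
(1/8) * 180 = 22.5
New EstRTT = 87.5 + 22.5 = 110 ms -> 110.00 ms (2 dp)

110.00


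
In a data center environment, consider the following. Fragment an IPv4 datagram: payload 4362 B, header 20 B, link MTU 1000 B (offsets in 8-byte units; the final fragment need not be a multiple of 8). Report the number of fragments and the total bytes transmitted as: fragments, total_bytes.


Max data per non-final fragment = floor((MTU - header)/8)*8 = floor((1000 - 20)/8)*8 = floor(980/8)*8 = 976 B
Final fragment needs no 8-byte alignment: it can carry up to MTU - header = 980 B
Non-final fragments needed = ceil((payload - 980) / 976) = ceil(3382/976) = ceil(3.4652) = 4
Number of fragments = 4 + 1 = 5
Fragment sizes (data): 4 * 976 B + 458 B (last, 458 <= 980 OK)
Total bytes sent = payload + n_frags * header = 4362 + 5*20 = 4362 + 100 = 4462 B

5, 4462


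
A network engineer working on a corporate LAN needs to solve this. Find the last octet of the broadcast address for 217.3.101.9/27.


Given: IP = 217.3.101.9, prefix = /27
Host bits = 32 - 27 = 5
Network last octet = 9 AND mask = 0
Host part size = 2^5 - 1 = 31
Broadcast last octet = 0 OR 31 = 31

31


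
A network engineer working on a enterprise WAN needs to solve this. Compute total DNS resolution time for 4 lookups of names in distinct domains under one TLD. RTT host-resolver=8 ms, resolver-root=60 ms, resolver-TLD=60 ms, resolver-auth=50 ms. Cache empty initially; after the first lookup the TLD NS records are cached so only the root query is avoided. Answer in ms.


Lookup 1 (cold cache): local + root + TLD + auth = 8 + 60 + 60 + 50 = 178 ms
Lookups 2..4 (TLD NS cached -> skip root; new domain -> still ask TLD and auth): local + TLD + auth = 8 + 60 + 50 = 118 ms each
Remaining 3 lookups: 3 * 118 = 354 ms
Total = 178 + 354 = 532 ms

532


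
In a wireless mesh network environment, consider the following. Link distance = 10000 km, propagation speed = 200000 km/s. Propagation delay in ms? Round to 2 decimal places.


Given: distance = 10000 km, speed = 200000 km/s
Delay = distance / speed = 10000 / 200000 seconds
Delay in ms = 10000 * 1000 / 200000
Delay = 50.0000 ms
Rounded to 2 dp = 50.00 ms

50.00


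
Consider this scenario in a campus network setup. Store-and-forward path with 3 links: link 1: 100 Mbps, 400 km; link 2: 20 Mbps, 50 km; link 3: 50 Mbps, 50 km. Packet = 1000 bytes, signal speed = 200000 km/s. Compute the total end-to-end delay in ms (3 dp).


Packet = 1000 bytes = 8000 bits. Store-and-forward: sum (t_trans + t_prop) per link.
Link 1: t_trans = 8000/(100*10^6) s = 0.0800 ms; t_prop = 400/200000 s = 2.0000 ms; subtotal = 2.0800 ms
Link 2: t_trans = 8000/(20*10^6) s = 0.4000 ms; t_prop = 50/200000 s = 0.2500 ms; subtotal = 0.6500 ms
Link 3: t_trans = 8000/(50*10^6) s = 0.1600 ms; t_prop = 50/200000 s = 0.2500 ms; subtotal = 0.4100 ms
End-to-end = 2.0800 + 0.6500 + 0.4100 = 3.1400 ms -> 3.140 ms (3 dp)

3.140


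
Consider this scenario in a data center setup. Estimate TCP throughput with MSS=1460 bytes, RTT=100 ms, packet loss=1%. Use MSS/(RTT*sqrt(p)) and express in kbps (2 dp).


Given: MSS = 1460 bytes, RTT = 100 ms, loss = 1%
RTT in seconds = 100 / 1000 = 0.1
Loss rate = 1% = 0.01
sqrt(loss) = sqrt(0.01) = 0.1
Throughput (bytes/s) = 1460 / (0.1 * 0.1) = 146000.0000
Throughput (kbps) = 146000.0000 * 8 / 1000 = 1168.000000 -> 1168.00 kbps (2 dp)

1168.00


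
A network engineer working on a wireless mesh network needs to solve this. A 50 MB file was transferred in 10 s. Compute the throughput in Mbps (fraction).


Given: file = 50 MB, time = 10 s
File in Mb = 50 * 8 = 400 Mb
Throughput = 400 / 10 Mbps
Throughput = 40 Mbps

40


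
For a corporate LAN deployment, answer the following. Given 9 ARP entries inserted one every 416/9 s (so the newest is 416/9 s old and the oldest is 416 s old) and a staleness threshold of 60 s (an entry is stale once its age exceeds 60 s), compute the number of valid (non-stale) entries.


Ages are k * 416/9 s for k = 1..9 (spacing = 46.2222 s).
Entry k is valid iff k * 416/9 <= 60 iff k <= 9 * 60 / 416 = 1.2981
n_valid = floor(1.2981) = 1
(n_stale = 9 - 1 = 8)

1


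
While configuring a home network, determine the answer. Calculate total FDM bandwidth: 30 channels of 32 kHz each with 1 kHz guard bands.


Given: 30 channels, 32 kHz each, guard = 1 kHz
Channel bandwidth = 30 * 32 = 960 kHz
Guard bands = 29 gaps * 1 kHz = 29 kHz
Total = 960 + 29 = 989 kHz

989


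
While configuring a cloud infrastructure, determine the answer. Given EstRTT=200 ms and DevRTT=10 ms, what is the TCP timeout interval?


Given: EstRTT = 200 ms, DevRTT = 10 ms
Timeout = EstRTT + 4 * DevRTT
4 * DevRTT = 4 * 10 = 40
Timeout = 200 + 40 = 240 ms

240


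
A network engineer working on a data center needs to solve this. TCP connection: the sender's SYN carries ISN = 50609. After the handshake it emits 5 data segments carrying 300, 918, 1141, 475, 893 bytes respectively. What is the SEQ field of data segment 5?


The SYN occupies sequence number ISN = 50609, so the first data byte is ISN + 1 = 50610.
SEQ of data segment i = (ISN + 1) + sum of payload sizes of segments 1..i-1.
Segment 1: SEQ = 50610, payload = 300 bytes
Segment 2: SEQ = 50910, payload = 918 bytes
Segment 3: SEQ = 51828, payload = 1141 bytes
Segment 4: SEQ = 52969, payload = 475 bytes
Segment 5: SEQ = 53444, payload = 893 bytes
SEQ of segment 5 = 50610 + 300 + 918 + 1141 + 475 = 53444

53444


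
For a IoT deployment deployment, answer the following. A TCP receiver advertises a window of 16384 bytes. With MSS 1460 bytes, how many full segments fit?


Given: RWND = 16384 bytes, MSS = 1460 bytes
Full segments = floor(RWND / MSS)
Full segments = floor(16384 / 1460)
Full segments = floor(11.2219) = 11

11


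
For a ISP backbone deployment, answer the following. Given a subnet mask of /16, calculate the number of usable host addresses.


Given: subnet mask /16
Host bits = 32 - 16 = 16
Total addresses = 2^16 = 65536
Usable hosts = 65536 - 2 (network + broadcast) = 65534

65534


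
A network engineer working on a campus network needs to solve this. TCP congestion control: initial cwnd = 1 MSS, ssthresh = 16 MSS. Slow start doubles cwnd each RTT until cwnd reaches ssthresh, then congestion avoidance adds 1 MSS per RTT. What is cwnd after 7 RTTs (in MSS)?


RTT 0: cwnd = 1 MSS (initial)
RTT 1: cwnd = 2 MSS (slow start, doubled)
RTT 2: cwnd = 4 MSS (slow start, doubled)
RTT 3: cwnd = 8 MSS (slow start, doubled)
RTT 4: cwnd = 16 MSS (slow start, doubled)
RTT 5: cwnd = 17 MSS (congestion avoidance, +1)
RTT 6: cwnd = 18 MSS (congestion avoidance, +1)
RTT 7: cwnd = 19 MSS (congestion avoidance, +1)

19


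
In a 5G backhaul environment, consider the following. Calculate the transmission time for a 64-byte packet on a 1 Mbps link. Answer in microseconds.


Given: packet = 64 bytes, bandwidth = 1 Mbps
Packet in bits = 64 * 8 = 512 bits
Bandwidth = 1 * 10^6 = 1000000 bps
Time = 512 / 1000000 seconds
Time in us = 512 * 10^6 / 1000000 = 512

512


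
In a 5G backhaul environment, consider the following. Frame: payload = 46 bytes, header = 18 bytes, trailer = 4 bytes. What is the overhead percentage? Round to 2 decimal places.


Given: payload = 46 B, header = 18 B, trailer = 4 B
Overhead bytes = header + trailer = 18 + 4 = 22
Total frame = payload + overhead = 46 + 22 = 68
Overhead % = 22 / 68 * 100 = 32.3529% -> 32.35% (2 dp)

32.35


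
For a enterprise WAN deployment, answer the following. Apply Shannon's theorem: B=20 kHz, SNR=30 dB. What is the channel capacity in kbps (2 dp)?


Given: B = 20 kHz, SNR = 30 dB
SNR linear = 10^(30/10) = 1000
1 + SNR = 1001
log2(1001) = 9.9672262588
C = 20 * 1000 * 9.9672262588 = 199344.5252 bps
C = 199.344525 kbps -> 199.34 kbps (2 dp)

199.34


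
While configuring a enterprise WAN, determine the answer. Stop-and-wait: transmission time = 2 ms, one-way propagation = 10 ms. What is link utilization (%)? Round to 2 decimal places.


Given: Ttrans = 2 ms, Tprop = 10 ms
RTT = 2 * Tprop = 2 * 10 = 20 ms
U = Ttrans / (Ttrans + RTT)
U = 2 / (2 + 20)
U = 2 / 22 = 0.090909
U% = 9.09%

9.09


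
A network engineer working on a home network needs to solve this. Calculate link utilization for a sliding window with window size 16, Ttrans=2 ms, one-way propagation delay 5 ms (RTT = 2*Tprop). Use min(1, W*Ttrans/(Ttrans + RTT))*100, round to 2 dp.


Given: W = 16, Ttrans = 2 ms, RTT = 10 ms (= 2 * Tprop, Tprop = 5 ms)
Cycle time = Ttrans + RTT = 2 + 10 = 12 ms (first packet sent until its ACK returns)
W * Ttrans = 16 * 2 = 32 ms of sending per cycle
W * Ttrans / (Ttrans + RTT) = 32 / 12 = 2.666667
U = min(1, 2.666667) = 1.000000
U% = 100.00%

100.00


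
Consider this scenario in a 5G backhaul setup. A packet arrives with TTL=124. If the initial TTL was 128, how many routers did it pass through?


Given: initial TTL = 128, received TTL = 124
Hops = initial TTL - received TTL
Hops = 128 - 124 = 4

4


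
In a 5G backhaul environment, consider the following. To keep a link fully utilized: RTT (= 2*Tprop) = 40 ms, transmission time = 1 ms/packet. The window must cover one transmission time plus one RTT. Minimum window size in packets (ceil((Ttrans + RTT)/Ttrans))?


Given: Ttrans = 1 ms, RTT = 40 ms (= 2 * Tprop, Tprop = 20 ms)
Time until first ACK returns = Ttrans + RTT = 1 + 40 = 41 ms
Need W * Ttrans >= Ttrans + RTT  ->  W >= (Ttrans + RTT) / Ttrans
(Ttrans + RTT) / Ttrans = 41 / 1 = 41
W_min = ceil(41) = 41

41


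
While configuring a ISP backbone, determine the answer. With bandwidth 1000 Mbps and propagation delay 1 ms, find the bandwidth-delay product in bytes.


Given: bandwidth = 1000 Mbps, delay = 1 ms
BDP in bits = 1000 * 10^6 * 1 / 1000
BDP in bits = 1000000
BDP in bytes = 1000000 / 8 = 125000

125000


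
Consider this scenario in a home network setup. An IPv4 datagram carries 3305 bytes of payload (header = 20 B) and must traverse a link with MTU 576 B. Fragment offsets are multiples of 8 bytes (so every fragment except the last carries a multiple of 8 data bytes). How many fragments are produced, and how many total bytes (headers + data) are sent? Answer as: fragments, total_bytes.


Max data per non-final fragment = floor((MTU - header)/8)*8 = floor((576 - 20)/8)*8 = floor(556/8)*8 = 552 B
Final fragment needs no 8-byte alignment: it can carry up to MTU - header = 556 B
Non-final fragments needed = ceil((payload - 556) / 552) = ceil(2749/552) = ceil(4.9801) = 5
Number of fragments = 5 + 1 = 6
Fragment sizes (data): 5 * 552 B + 545 B (last, 545 <= 556 OK)
Total bytes sent = payload + n_frags * header = 3305 + 6*20 = 3305 + 120 = 3425 B

6, 3425


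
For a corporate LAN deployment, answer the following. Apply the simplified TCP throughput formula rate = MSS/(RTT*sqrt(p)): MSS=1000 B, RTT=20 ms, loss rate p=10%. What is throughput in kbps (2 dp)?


Given: MSS = 1000 bytes, RTT = 20 ms, loss = 10%
RTT in seconds = 20 / 1000 = 0.02
Loss rate = 10% = 0.1
sqrt(loss) = sqrt(0.1) = 0.316227766017
Throughput (bytes/s) = 1000 / (0.02 * 0.316227766017) = 158113.8830
Throughput (kbps) = 158113.8830 * 8 / 1000 = 1264.911064 -> 1264.91 kbps (2 dp)

1264.91


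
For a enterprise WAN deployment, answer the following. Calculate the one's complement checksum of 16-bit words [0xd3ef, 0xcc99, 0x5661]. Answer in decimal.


Given words: [0xd3ef, 0xcc99, 0x5661]
Step 1: Sum all words
Raw sum = 54255 + 52377 + 22113 = 128745
Step 2: Fold carry: (63209 + 1) = 63210
One's complement = ~63210 & 0xFFFF = 2325

2325


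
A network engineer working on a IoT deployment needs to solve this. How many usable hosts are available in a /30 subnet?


Given: subnet mask /30
Host bits = 32 - 30 = 2
Total addresses = 2^2 = 4
Usable hosts = 4 - 2 (network + broadcast) = 2

2


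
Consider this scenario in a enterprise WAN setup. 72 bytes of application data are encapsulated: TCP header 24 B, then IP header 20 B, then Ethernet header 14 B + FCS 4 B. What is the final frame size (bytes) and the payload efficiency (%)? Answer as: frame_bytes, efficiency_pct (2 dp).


TCP segment = 72 + 24 = 96 B
IP packet = 96 + 20 = 116 B
Ethernet frame = 116 + 14 + 4 = 134 B
Efficiency = app / frame = 72 / 134 = 0.537313 = 53.7313% -> 53.73% (2 dp)

134, 53.73


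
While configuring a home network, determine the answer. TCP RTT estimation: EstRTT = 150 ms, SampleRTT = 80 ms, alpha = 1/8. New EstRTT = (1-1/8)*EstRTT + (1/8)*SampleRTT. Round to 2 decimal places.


Given: EstRTT = 150 ms, SampleRTT = 80 ms, alpha = 1/8
New EstRTT = (1 - alpha) * EstRTT + alpha * SampleRTT
(7/8) * 150 = 131.25
(1/8) * 80 = 10
New EstRTT = 131.25 + 10 = 141.25 ms -> 141.25 ms (2 dp)

141.25


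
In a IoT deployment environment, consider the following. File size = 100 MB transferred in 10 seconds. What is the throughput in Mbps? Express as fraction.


Given: file = 100 MB, time = 10 s
File in Mb = 100 * 8 = 800 Mb
Throughput = 800 / 10 Mbps
Throughput = 80 Mbps

80


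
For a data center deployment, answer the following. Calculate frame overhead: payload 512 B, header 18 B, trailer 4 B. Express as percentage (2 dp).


Given: payload = 512 B, header = 18 B, trailer = 4 B
Overhead bytes = header + trailer = 18 + 4 = 22
Total frame = payload + overhead = 512 + 22 = 534
Overhead % = 22 / 534 * 100 = 4.1199% -> 4.12% (2 dp)

4.12


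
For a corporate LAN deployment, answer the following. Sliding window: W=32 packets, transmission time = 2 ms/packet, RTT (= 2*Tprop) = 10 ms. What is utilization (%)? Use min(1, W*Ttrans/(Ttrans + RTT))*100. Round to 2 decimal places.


Given: W = 32, Ttrans = 2 ms, RTT = 10 ms (= 2 * Tprop, Tprop = 5 ms)
Cycle time = Ttrans + RTT = 2 + 10 = 12 ms (first packet sent until its ACK returns)
W * Ttrans = 32 * 2 = 64 ms of sending per cycle
W * Ttrans / (Ttrans + RTT) = 64 / 12 = 5.333333
U = min(1, 5.333333) = 1.000000
U% = 100.00%

100.00


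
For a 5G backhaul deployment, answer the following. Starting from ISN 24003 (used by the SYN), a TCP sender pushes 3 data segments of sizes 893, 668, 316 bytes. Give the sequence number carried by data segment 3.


The SYN occupies sequence number ISN = 24003, so the first data byte is ISN + 1 = 24004.
SEQ of data segment i = (ISN + 1) + sum of payload sizes of segments 1..i-1.
Segment 1: SEQ = 24004, payload = 893 bytes
Segment 2: SEQ = 24897, payload = 668 bytes
Segment 3: SEQ = 25565, payload = 316 bytes
SEQ of segment 3 = 24004 + 893 + 668 = 25565

25565


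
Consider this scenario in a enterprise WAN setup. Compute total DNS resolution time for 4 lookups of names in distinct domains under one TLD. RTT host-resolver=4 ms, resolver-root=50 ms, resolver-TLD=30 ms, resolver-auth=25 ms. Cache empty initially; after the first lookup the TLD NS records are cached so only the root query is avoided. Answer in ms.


Lookup 1 (cold cache): local + root + TLD + auth = 4 + 50 + 30 + 25 = 109 ms
Lookups 2..4 (TLD NS cached -> skip root; new domain -> still ask TLD and auth): local + TLD + auth = 4 + 30 + 25 = 59 ms each
Remaining 3 lookups: 3 * 59 = 177 ms
Total = 109 + 177 = 286 ms

286


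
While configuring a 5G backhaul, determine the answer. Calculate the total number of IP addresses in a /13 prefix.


Given: CIDR prefix /13
Host bits = 32 - 13 = 19
Total addresses = 2^19 = 524288

524288


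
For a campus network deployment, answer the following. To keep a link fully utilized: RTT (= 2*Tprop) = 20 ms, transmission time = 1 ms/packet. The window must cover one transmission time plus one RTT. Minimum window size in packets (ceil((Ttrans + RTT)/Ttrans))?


Given: Ttrans = 1 ms, RTT = 20 ms (= 2 * Tprop, Tprop = 10 ms)
Time until first ACK returns = Ttrans + RTT = 1 + 20 = 21 ms
Need W * Ttrans >= Ttrans + RTT  ->  W >= (Ttrans + RTT) / Ttrans
(Ttrans + RTT) / Ttrans = 21 / 1 = 21
W_min = ceil(21) = 21

21


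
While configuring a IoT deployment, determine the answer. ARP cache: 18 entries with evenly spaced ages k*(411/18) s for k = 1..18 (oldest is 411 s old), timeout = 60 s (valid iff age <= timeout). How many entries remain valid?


Ages are k * 411/18 s for k = 1..18 (spacing = 22.8333 s).
Entry k is valid iff k * 411/18 <= 60 iff k <= 18 * 60 / 411 = 2.6277
n_valid = floor(2.6277) = 2
(n_stale = 18 - 2 = 16)

2


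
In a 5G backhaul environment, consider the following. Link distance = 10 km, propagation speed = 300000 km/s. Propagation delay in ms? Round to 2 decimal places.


Given: distance = 10 km, speed = 300000 km/s
Delay = distance / speed = 10 / 300000 seconds
Delay in ms = 10 * 1000 / 300000
Delay = 0.0333 ms
Rounded to 2 dp = 0.03 ms

0.03


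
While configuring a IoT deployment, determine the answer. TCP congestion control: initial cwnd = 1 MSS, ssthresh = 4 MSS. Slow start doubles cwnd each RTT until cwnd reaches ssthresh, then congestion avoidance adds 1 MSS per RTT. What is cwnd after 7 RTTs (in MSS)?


RTT 0: cwnd = 1 MSS (initial)
RTT 1: cwnd = 2 MSS (slow start, doubled)
RTT 2: cwnd = 4 MSS (slow start, doubled)
RTT 3: cwnd = 5 MSS (congestion avoidance, +1)
RTT 4: cwnd = 6 MSS (congestion avoidance, +1)
RTT 5: cwnd = 7 MSS (congestion avoidance, +1)
RTT 6: cwnd = 8 MSS (congestion avoidance, +1)
RTT 7: cwnd = 9 MSS (congestion avoidance, +1)

9


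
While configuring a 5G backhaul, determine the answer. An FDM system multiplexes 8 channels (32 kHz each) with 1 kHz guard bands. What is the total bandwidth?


Given: 8 channels, 32 kHz each, guard = 1 kHz
Channel bandwidth = 8 * 32 = 256 kHz
Guard bands = 7 gaps * 1 kHz = 7 kHz
Total = 256 + 7 = 263 kHz

263


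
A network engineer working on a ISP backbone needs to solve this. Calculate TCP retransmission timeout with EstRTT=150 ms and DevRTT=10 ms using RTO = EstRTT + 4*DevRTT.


Given: EstRTT = 150 ms, DevRTT = 10 ms
Timeout = EstRTT + 4 * DevRTT
4 * DevRTT = 4 * 10 = 40
Timeout = 150 + 40 = 190 ms

190


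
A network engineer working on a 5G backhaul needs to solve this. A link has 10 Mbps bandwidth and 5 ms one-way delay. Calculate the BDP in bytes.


Given: bandwidth = 10 Mbps, delay = 5 ms
BDP in bits = 10 * 10^6 * 5 / 1000
BDP in bits = 50000
BDP in bytes = 50000 / 8 = 6250

6250


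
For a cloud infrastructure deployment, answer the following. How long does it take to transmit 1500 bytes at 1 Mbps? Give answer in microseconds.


Given: packet = 1500 bytes, bandwidth = 1 Mbps
Packet in bits = 1500 * 8 = 12000 bits
Bandwidth = 1 * 10^6 = 1000000 bps
Time = 12000 / 1000000 seconds
Time in us = 12000 * 10^6 / 1000000 = 12000

12000


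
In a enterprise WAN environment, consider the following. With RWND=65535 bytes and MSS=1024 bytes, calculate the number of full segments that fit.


Given: RWND = 65535 bytes, MSS = 1024 bytes
Full segments = floor(RWND / MSS)
Full segments = floor(65535 / 1024)
Full segments = floor(63.999) = 63

63


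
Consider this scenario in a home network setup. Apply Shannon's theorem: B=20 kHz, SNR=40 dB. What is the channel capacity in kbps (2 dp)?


Given: B = 20 kHz, SNR = 40 dB
SNR linear = 10^(40/10) = 10000
1 + SNR = 10001
log2(10001) = 13.2878566418
C = 20 * 1000 * 13.2878566418 = 265757.1328 bps
C = 265.757133 kbps -> 265.76 kbps (2 dp)

265.76


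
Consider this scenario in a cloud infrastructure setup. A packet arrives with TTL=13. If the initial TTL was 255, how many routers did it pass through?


Given: initial TTL = 255, received TTL = 13
Hops = initial TTL - received TTL
Hops = 255 - 13 = 242

242


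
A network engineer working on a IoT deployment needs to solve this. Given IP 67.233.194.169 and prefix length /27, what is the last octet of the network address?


Given: IP = 67.233.194.169, prefix = /27
Subnet mask = 255.255.255.224
Last octet of IP: 169
Last octet of mask: 224
Network last octet = 169 AND 224 = 160

160


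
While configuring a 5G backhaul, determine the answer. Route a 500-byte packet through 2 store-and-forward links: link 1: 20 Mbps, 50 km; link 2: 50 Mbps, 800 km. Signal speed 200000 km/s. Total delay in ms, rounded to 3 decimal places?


Packet = 500 bytes = 4000 bits. Store-and-forward: sum (t_trans + t_prop) per link.
Link 1: t_trans = 4000/(20*10^6) s = 0.2000 ms; t_prop = 50/200000 s = 0.2500 ms; subtotal = 0.4500 ms
Link 2: t_trans = 4000/(50*10^6) s = 0.0800 ms; t_prop = 800/200000 s = 4.0000 ms; subtotal = 4.0800 ms
End-to-end = 0.4500 + 4.0800 = 4.5300 ms -> 4.530 ms (3 dp)

4.530


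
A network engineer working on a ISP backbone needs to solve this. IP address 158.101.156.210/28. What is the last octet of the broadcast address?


Given: IP = 158.101.156.210, prefix = /28
Host bits = 32 - 28 = 4
Network last octet = 210 AND mask = 208
Host part size = 2^4 - 1 = 15
Broadcast last octet = 208 OR 15 = 223

223


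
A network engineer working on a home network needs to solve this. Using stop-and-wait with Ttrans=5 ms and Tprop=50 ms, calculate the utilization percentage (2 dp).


Given: Ttrans = 5 ms, Tprop = 50 ms
RTT = 2 * Tprop = 2 * 50 = 100 ms
U = Ttrans / (Ttrans + RTT)
U = 5 / (5 + 100)
U = 5 / 105 = 0.047619
U% = 4.76%

4.76


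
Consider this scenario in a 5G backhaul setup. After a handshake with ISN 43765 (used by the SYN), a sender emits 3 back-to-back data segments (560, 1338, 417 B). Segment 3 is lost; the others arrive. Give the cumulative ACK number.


SYN uses sequence number 43765; first data byte = ISN + 1 = 43766.
Segment 1: SEQ = 43766, len = 560 B, covers [43766, 44325]
Segment 2: SEQ = 44326, len = 1338 B, covers [44326, 45663]
Segment 3: SEQ = 45664, len = 417 B, covers [45664, 46080] [LOST]
In-order data received: bytes [43766, 45663] (segments 1..2).
Segment 3 missing -> gap begins at byte 45664.
Cumulative ACK = next expected in-order byte = 43766 + 560 + 1338 = 45664

45664


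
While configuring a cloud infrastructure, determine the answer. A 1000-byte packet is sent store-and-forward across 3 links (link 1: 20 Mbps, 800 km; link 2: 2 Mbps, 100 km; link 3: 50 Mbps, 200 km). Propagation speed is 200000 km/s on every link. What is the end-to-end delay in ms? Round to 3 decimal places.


Packet = 1000 bytes = 8000 bits. Store-and-forward: sum (t_trans + t_prop) per link.
Link 1: t_trans = 8000/(20*10^6) s = 0.4000 ms; t_prop = 800/200000 s = 4.0000 ms; subtotal = 4.4000 ms
Link 2: t_trans = 8000/(2*10^6) s = 4.0000 ms; t_prop = 100/200000 s = 0.5000 ms; subtotal = 4.5000 ms
Link 3: t_trans = 8000/(50*10^6) s = 0.1600 ms; t_prop = 200/200000 s = 1.0000 ms; subtotal = 1.1600 ms
End-to-end = 4.4000 + 4.5000 + 1.1600 = 10.0600 ms -> 10.060 ms (3 dp)

10.060


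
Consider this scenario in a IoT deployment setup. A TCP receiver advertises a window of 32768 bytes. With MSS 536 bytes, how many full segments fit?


Given: RWND = 32768 bytes, MSS = 536 bytes
Full segments = floor(RWND / MSS)
Full segments = floor(32768 / 536)
Full segments = floor(61.1343) = 61

61


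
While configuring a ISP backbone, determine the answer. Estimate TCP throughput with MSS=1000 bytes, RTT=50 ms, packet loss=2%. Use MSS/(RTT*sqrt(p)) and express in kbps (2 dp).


Given: MSS = 1000 bytes, RTT = 50 ms, loss = 2%
RTT in seconds = 50 / 1000 = 0.05
Loss rate = 2% = 0.02
sqrt(loss) = sqrt(0.02) = 0.141421356237
Throughput (bytes/s) = 1000 / (0.05 * 0.141421356237) = 141421.3562
Throughput (kbps) = 141421.3562 * 8 / 1000 = 1131.370850 -> 1131.37 kbps (2 dp)

1131.37


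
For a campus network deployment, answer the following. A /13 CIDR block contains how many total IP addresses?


Given: CIDR prefix /13
Host bits = 32 - 13 = 19
Total addresses = 2^19 = 524288

524288


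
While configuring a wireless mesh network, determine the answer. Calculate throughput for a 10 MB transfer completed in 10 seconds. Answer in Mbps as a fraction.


Given: file = 10 MB, time = 10 s
File in Mb = 10 * 8 = 80 Mb
Throughput = 80 / 10 Mbps
Throughput = 8 Mbps

8


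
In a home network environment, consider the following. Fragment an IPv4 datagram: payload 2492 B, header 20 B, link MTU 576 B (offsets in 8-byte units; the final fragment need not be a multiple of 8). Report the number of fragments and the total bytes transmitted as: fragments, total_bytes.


Max data per non-final fragment = floor((MTU - header)/8)*8 = floor((576 - 20)/8)*8 = floor(556/8)*8 = 552 B
Final fragment needs no 8-byte alignment: it can carry up to MTU - header = 556 B
Non-final fragments needed = ceil((payload - 556) / 552) = ceil(1936/552) = ceil(3.5072) = 4
Number of fragments = 4 + 1 = 5
Fragment sizes (data): 4 * 552 B + 284 B (last, 284 <= 556 OK)
Total bytes sent = payload + n_frags * header = 2492 + 5*20 = 2492 + 100 = 2592 B

5, 2592


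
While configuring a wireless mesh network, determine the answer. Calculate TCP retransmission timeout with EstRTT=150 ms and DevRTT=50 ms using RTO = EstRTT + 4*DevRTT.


Given: EstRTT = 150 ms, DevRTT = 50 ms
Timeout = EstRTT + 4 * DevRTT
4 * DevRTT = 4 * 50 = 200
Timeout = 150 + 200 = 350 ms

350


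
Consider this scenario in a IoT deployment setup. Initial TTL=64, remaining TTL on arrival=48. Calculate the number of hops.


Given: initial TTL = 64, received TTL = 48
Hops = initial TTL - received TTL
Hops = 64 - 48 = 16

16


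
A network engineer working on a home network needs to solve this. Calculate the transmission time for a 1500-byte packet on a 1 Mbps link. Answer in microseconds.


Given: packet = 1500 bytes, bandwidth = 1 Mbps
Packet in bits = 1500 * 8 = 12000 bits
Bandwidth = 1 * 10^6 = 1000000 bps
Time = 12000 / 1000000 seconds
Time in us = 12000 * 10^6 / 1000000 = 12000

12000


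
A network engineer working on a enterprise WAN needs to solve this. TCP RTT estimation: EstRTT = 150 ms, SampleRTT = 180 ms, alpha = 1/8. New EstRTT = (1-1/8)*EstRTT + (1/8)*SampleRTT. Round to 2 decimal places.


Given: EstRTT = 150 ms, SampleRTT = 180 ms, alpha = 1/8
New EstRTT = (1 - alpha) * EstRTT + alpha * SampleRTT
(7/8) * 150 = 131.25
(1/8) * 180 = 22.5
New EstRTT = 131.25 + 22.5 = 153.75 ms -> 153.75 ms (2 dp)

153.75


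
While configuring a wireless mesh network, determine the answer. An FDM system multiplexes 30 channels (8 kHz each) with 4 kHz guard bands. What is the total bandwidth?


Given: 30 channels, 8 kHz each, guard = 4 kHz
Channel bandwidth = 30 * 8 = 240 kHz
Guard bands = 29 gaps * 4 kHz = 116 kHz
Total = 240 + 116 = 356 kHz

356


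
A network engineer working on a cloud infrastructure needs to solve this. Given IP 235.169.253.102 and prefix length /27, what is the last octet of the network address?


Given: IP = 235.169.253.102, prefix = /27
Subnet mask = 255.255.255.224
Last octet of IP: 102
Last octet of mask: 224
Network last octet = 102 AND 224 = 96

96


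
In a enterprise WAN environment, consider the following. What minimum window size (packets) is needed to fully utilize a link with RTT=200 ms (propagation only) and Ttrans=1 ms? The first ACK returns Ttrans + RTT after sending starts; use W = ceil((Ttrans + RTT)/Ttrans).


Given: Ttrans = 1 ms, RTT = 200 ms (= 2 * Tprop, Tprop = 100 ms)
Time until first ACK returns = Ttrans + RTT = 1 + 200 = 201 ms
Need W * Ttrans >= Ttrans + RTT  ->  W >= (Ttrans + RTT) / Ttrans
(Ttrans + RTT) / Ttrans = 201 / 1 = 201
W_min = ceil(201) = 201

201


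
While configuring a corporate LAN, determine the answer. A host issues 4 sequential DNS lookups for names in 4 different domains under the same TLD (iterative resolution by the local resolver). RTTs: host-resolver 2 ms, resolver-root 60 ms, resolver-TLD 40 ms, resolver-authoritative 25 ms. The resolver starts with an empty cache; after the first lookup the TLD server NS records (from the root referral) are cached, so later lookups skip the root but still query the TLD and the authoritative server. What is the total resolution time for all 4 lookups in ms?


Lookup 1 (cold cache): local + root + TLD + auth = 2 + 60 + 40 + 25 = 127 ms
Lookups 2..4 (TLD NS cached -> skip root; new domain -> still ask TLD and auth): local + TLD + auth = 2 + 40 + 25 = 67 ms each
Remaining 3 lookups: 3 * 67 = 201 ms
Total = 127 + 201 = 328 ms

328


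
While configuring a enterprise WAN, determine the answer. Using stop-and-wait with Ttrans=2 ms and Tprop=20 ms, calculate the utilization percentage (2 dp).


Given: Ttrans = 2 ms, Tprop = 20 ms
RTT = 2 * Tprop = 2 * 20 = 40 ms
U = Ttrans / (Ttrans + RTT)
U = 2 / (2 + 40)
U = 2 / 42 = 0.047619
U% = 4.76%

4.76


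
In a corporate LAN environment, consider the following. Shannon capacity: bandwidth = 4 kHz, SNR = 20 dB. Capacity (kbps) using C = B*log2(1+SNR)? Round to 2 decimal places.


Given: B = 4 kHz, SNR = 20 dB
SNR linear = 10^(20/10) = 100
1 + SNR = 101
log2(101) = 6.6582114828
C = 4 * 1000 * 6.6582114828 = 26632.8459 bps
C = 26.632846 kbps -> 26.63 kbps (2 dp)

26.63


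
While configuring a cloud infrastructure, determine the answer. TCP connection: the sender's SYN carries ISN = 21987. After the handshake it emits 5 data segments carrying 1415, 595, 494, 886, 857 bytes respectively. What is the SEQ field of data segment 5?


The SYN occupies sequence number ISN = 21987, so the first data byte is ISN + 1 = 21988.
SEQ of data segment i = (ISN + 1) + sum of payload sizes of segments 1..i-1.
Segment 1: SEQ = 21988, payload = 1415 bytes
Segment 2: SEQ = 23403, payload = 595 bytes
Segment 3: SEQ = 23998, payload = 494 bytes
Segment 4: SEQ = 24492, payload = 886 bytes
Segment 5: SEQ = 25378, payload = 857 bytes
SEQ of segment 5 = 21988 + 1415 + 595 + 494 + 886 = 25378

25378


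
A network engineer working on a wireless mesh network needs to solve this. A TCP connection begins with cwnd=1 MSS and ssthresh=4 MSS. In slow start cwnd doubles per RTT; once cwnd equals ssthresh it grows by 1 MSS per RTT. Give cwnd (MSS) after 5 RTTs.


RTT 0: cwnd = 1 MSS (initial)
RTT 1: cwnd = 2 MSS (slow start, doubled)
RTT 2: cwnd = 4 MSS (slow start, doubled)
RTT 3: cwnd = 5 MSS (congestion avoidance, +1)
RTT 4: cwnd = 6 MSS (congestion avoidance, +1)
RTT 5: cwnd = 7 MSS (congestion avoidance, +1)

7


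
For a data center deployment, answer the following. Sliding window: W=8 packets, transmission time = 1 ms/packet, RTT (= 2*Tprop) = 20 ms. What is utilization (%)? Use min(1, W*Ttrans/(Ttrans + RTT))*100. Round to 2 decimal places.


Given: W = 8, Ttrans = 1 ms, RTT = 20 ms (= 2 * Tprop, Tprop = 10 ms)
Cycle time = Ttrans + RTT = 1 + 20 = 21 ms (first packet sent until its ACK returns)
W * Ttrans = 8 * 1 = 8 ms of sending per cycle
W * Ttrans / (Ttrans + RTT) = 8 / 21 = 0.380952
U = min(1, 0.380952) = 0.380952
U% = 38.10%

38.10


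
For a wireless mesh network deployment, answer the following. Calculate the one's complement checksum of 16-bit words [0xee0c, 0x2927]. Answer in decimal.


Given words: [0xee0c, 0x2927]
Step 1: Sum all words
Raw sum = 60940 + 10535 = 71475
Step 2: Fold carry: (5939 + 1) = 5940
One's complement = ~5940 & 0xFFFF = 59595

59595


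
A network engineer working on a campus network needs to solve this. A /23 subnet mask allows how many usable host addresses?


Given: subnet mask /23
Host bits = 32 - 23 = 9
Total addresses = 2^9 = 512
Usable hosts = 512 - 2 (network + broadcast) = 510

510


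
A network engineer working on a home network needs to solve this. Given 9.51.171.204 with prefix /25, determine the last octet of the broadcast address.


Given: IP = 9.51.171.204, prefix = /25
Host bits = 32 - 25 = 7
Network last octet = 204 AND mask = 128
Host part size = 2^7 - 1 = 127
Broadcast last octet = 128 OR 127 = 255

255


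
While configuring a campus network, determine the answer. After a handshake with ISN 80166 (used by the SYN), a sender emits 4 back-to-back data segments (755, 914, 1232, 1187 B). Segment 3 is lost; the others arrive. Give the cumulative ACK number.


SYN uses sequence number 80166; first data byte = ISN + 1 = 80167.
Segment 1: SEQ = 80167, len = 755 B, covers [80167, 80921]
Segment 2: SEQ = 80922, len = 914 B, covers [80922, 81835]
Segment 3: SEQ = 81836, len = 1232 B, covers [81836, 83067] [LOST]
Segment 4: SEQ = 83068, len = 1187 B, covers [83068, 84254]
In-order data received: bytes [80167, 81835] (segments 1..2).
Segment 3 missing -> gap begins at byte 81836; later segments buffered out of order.
Cumulative ACK = next expected in-order byte = 80167 + 755 + 914 = 81836

81836


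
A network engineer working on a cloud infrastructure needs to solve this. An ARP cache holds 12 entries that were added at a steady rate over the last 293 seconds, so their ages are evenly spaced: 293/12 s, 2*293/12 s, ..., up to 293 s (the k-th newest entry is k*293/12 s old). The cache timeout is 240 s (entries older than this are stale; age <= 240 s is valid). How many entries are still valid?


Ages are k * 293/12 s for k = 1..12 (spacing = 24.4167 s).
Entry k is valid iff k * 293/12 <= 240 iff k <= 12 * 240 / 293 = 9.8294
n_valid = floor(9.8294) = 9
(n_stale = 12 - 9 = 3)

9


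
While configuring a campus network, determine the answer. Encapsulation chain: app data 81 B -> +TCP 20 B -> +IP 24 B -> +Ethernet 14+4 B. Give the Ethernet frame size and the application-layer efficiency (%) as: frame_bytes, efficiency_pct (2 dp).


TCP segment = 81 + 20 = 101 B
IP packet = 101 + 24 = 125 B
Ethernet frame = 125 + 14 + 4 = 143 B
Efficiency = app / frame = 81 / 143 = 0.566434 = 56.6434% -> 56.64% (2 dp)

143, 56.64


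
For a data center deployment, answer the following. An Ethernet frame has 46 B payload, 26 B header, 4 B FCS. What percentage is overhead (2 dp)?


Given: payload = 46 B, header = 26 B, trailer = 4 B
Overhead bytes = header + trailer = 26 + 4 = 30
Total frame = payload + overhead = 46 + 30 = 76
Overhead % = 30 / 76 * 100 = 39.4737% -> 39.47% (2 dp)

39.47


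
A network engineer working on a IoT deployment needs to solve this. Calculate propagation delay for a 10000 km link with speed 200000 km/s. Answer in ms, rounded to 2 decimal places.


Given: distance = 10000 km, speed = 200000 km/s
Delay = distance / speed = 10000 / 200000 seconds
Delay in ms = 10000 * 1000 / 200000
Delay = 50.0000 ms
Rounded to 2 dp = 50.00 ms

50.00


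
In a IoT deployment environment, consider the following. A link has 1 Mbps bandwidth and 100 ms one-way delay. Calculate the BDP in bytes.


Given: bandwidth = 1 Mbps, delay = 100 ms
BDP in bits = 1 * 10^6 * 100 / 1000
BDP in bits = 100000
BDP in bytes = 100000 / 8 = 12500

12500


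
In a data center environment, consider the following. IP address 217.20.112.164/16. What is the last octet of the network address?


Given: IP = 217.20.112.164, prefix = /16
Subnet mask = 255.255.0.0
Last octet of IP: 164
Last octet of mask: 0
Network last octet = 164 AND 0 = 0

0


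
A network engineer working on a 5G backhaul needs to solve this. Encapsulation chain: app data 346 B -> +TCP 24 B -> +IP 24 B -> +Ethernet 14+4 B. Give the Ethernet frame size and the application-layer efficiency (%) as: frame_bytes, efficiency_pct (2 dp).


TCP segment = 346 + 24 = 370 B
IP packet = 370 + 24 = 394 B
Ethernet frame = 394 + 14 + 4 = 412 B
Efficiency = app / frame = 346 / 412 = 0.839806 = 83.9806% -> 83.98% (2 dp)

412, 83.98


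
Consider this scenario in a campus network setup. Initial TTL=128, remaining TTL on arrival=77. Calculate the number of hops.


Given: initial TTL = 128, received TTL = 77
Hops = initial TTL - received TTL
Hops = 128 - 77 = 51

51


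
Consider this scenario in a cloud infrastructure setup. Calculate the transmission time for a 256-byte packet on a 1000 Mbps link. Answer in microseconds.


Given: packet = 256 bytes, bandwidth = 1000 Mbps
Packet in bits = 256 * 8 = 2048 bits
Bandwidth = 1000 * 10^6 = 1000000000 bps
Time = 2048 / 1000000000 seconds
Time in us = 2048 * 10^6 / 1000000000 = 2.048

2.048


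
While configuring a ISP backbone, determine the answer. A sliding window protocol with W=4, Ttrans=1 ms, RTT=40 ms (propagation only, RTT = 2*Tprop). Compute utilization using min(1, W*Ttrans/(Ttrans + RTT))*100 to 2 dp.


Given: W = 4, Ttrans = 1 ms, RTT = 40 ms (= 2 * Tprop, Tprop = 20 ms)
Cycle time = Ttrans + RTT = 1 + 40 = 41 ms (first packet sent until its ACK returns)
W * Ttrans = 4 * 1 = 4 ms of sending per cycle
W * Ttrans / (Ttrans + RTT) = 4 / 41 = 0.097561
U = min(1, 0.097561) = 0.097561
U% = 9.76%

9.76


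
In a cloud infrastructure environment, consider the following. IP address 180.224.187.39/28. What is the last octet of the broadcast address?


Given: IP = 180.224.187.39, prefix = /28
Host bits = 32 - 28 = 4
Network last octet = 39 AND mask = 32
Host part size = 2^4 - 1 = 15
Broadcast last octet = 32 OR 15 = 47

47


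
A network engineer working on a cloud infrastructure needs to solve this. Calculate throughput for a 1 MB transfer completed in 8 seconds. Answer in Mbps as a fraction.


Given: file = 1 MB, time = 8 s
File in Mb = 1 * 8 = 8 Mb
Throughput = 8 / 8 Mbps
Throughput = 1 Mbps

1
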